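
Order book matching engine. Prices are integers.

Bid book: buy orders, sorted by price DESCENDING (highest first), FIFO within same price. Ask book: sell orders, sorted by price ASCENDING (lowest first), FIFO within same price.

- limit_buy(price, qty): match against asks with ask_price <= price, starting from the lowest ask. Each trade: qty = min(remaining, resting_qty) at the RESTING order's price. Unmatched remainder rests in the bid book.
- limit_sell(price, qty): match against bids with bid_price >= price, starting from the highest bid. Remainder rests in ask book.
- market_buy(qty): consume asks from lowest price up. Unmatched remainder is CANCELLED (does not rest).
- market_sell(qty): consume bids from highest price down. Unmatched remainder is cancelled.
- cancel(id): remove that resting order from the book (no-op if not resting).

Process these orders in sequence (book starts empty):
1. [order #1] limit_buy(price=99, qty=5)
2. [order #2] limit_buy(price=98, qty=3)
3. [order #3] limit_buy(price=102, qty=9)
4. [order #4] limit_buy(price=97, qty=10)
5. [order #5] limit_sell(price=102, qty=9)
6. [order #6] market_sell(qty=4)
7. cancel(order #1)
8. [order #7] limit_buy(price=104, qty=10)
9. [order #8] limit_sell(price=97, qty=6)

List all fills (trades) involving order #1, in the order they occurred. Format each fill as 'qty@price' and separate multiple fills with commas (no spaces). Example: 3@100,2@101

After op 1 [order #1] limit_buy(price=99, qty=5): fills=none; bids=[#1:5@99] asks=[-]
After op 2 [order #2] limit_buy(price=98, qty=3): fills=none; bids=[#1:5@99 #2:3@98] asks=[-]
After op 3 [order #3] limit_buy(price=102, qty=9): fills=none; bids=[#3:9@102 #1:5@99 #2:3@98] asks=[-]
After op 4 [order #4] limit_buy(price=97, qty=10): fills=none; bids=[#3:9@102 #1:5@99 #2:3@98 #4:10@97] asks=[-]
After op 5 [order #5] limit_sell(price=102, qty=9): fills=#3x#5:9@102; bids=[#1:5@99 #2:3@98 #4:10@97] asks=[-]
After op 6 [order #6] market_sell(qty=4): fills=#1x#6:4@99; bids=[#1:1@99 #2:3@98 #4:10@97] asks=[-]
After op 7 cancel(order #1): fills=none; bids=[#2:3@98 #4:10@97] asks=[-]
After op 8 [order #7] limit_buy(price=104, qty=10): fills=none; bids=[#7:10@104 #2:3@98 #4:10@97] asks=[-]
After op 9 [order #8] limit_sell(price=97, qty=6): fills=#7x#8:6@104; bids=[#7:4@104 #2:3@98 #4:10@97] asks=[-]

Answer: 4@99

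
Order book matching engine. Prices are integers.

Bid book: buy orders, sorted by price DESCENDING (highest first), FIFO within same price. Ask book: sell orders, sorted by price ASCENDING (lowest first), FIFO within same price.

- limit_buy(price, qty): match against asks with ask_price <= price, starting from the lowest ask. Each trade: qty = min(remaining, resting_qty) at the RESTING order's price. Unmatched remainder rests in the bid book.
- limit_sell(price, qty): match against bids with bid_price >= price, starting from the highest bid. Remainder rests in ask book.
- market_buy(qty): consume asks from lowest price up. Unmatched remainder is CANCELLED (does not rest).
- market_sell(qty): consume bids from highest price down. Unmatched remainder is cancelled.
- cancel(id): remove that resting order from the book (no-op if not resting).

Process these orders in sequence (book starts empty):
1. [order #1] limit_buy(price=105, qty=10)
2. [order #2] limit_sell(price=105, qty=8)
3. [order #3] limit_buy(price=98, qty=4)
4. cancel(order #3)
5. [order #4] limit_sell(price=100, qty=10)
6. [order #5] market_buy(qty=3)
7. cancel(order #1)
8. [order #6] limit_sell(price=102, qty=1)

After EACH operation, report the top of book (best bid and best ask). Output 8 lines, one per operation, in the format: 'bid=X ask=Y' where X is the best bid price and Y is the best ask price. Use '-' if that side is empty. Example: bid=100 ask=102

After op 1 [order #1] limit_buy(price=105, qty=10): fills=none; bids=[#1:10@105] asks=[-]
After op 2 [order #2] limit_sell(price=105, qty=8): fills=#1x#2:8@105; bids=[#1:2@105] asks=[-]
After op 3 [order #3] limit_buy(price=98, qty=4): fills=none; bids=[#1:2@105 #3:4@98] asks=[-]
After op 4 cancel(order #3): fills=none; bids=[#1:2@105] asks=[-]
After op 5 [order #4] limit_sell(price=100, qty=10): fills=#1x#4:2@105; bids=[-] asks=[#4:8@100]
After op 6 [order #5] market_buy(qty=3): fills=#5x#4:3@100; bids=[-] asks=[#4:5@100]
After op 7 cancel(order #1): fills=none; bids=[-] asks=[#4:5@100]
After op 8 [order #6] limit_sell(price=102, qty=1): fills=none; bids=[-] asks=[#4:5@100 #6:1@102]

Answer: bid=105 ask=-
bid=105 ask=-
bid=105 ask=-
bid=105 ask=-
bid=- ask=100
bid=- ask=100
bid=- ask=100
bid=- ask=100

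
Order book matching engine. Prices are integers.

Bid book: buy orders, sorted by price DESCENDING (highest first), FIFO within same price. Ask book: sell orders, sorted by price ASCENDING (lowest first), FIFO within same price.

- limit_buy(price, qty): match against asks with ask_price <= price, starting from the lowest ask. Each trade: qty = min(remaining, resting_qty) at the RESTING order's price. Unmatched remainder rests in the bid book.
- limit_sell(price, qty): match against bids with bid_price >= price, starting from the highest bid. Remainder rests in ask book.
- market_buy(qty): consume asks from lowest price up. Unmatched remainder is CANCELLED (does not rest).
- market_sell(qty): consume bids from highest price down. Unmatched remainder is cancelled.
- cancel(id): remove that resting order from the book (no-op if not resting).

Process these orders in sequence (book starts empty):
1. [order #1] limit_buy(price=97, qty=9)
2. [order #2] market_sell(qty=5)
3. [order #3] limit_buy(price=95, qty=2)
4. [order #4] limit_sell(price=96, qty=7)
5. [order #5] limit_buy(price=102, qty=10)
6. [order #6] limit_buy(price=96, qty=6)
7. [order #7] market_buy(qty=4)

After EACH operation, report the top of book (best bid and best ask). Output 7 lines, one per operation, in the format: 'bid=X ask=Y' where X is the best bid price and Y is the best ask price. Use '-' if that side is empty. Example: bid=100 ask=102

Answer: bid=97 ask=-
bid=97 ask=-
bid=97 ask=-
bid=95 ask=96
bid=102 ask=-
bid=102 ask=-
bid=102 ask=-

Derivation:
After op 1 [order #1] limit_buy(price=97, qty=9): fills=none; bids=[#1:9@97] asks=[-]
After op 2 [order #2] market_sell(qty=5): fills=#1x#2:5@97; bids=[#1:4@97] asks=[-]
After op 3 [order #3] limit_buy(price=95, qty=2): fills=none; bids=[#1:4@97 #3:2@95] asks=[-]
After op 4 [order #4] limit_sell(price=96, qty=7): fills=#1x#4:4@97; bids=[#3:2@95] asks=[#4:3@96]
After op 5 [order #5] limit_buy(price=102, qty=10): fills=#5x#4:3@96; bids=[#5:7@102 #3:2@95] asks=[-]
After op 6 [order #6] limit_buy(price=96, qty=6): fills=none; bids=[#5:7@102 #6:6@96 #3:2@95] asks=[-]
After op 7 [order #7] market_buy(qty=4): fills=none; bids=[#5:7@102 #6:6@96 #3:2@95] asks=[-]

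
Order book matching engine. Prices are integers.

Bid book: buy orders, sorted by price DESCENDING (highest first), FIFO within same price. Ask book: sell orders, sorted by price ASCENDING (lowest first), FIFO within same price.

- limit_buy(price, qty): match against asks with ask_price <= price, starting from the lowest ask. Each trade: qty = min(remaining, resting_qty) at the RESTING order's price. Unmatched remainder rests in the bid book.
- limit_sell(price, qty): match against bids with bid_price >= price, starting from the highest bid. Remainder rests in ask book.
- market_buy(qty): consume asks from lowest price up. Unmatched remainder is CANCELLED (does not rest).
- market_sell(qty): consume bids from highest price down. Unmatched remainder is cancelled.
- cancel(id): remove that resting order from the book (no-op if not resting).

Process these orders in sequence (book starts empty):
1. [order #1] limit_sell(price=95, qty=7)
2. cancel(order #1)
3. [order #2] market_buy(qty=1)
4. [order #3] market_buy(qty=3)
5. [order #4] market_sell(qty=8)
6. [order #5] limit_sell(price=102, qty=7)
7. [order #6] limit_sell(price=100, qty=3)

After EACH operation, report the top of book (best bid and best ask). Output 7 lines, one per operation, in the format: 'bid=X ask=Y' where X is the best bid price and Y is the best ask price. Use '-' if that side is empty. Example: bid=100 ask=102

After op 1 [order #1] limit_sell(price=95, qty=7): fills=none; bids=[-] asks=[#1:7@95]
After op 2 cancel(order #1): fills=none; bids=[-] asks=[-]
After op 3 [order #2] market_buy(qty=1): fills=none; bids=[-] asks=[-]
After op 4 [order #3] market_buy(qty=3): fills=none; bids=[-] asks=[-]
After op 5 [order #4] market_sell(qty=8): fills=none; bids=[-] asks=[-]
After op 6 [order #5] limit_sell(price=102, qty=7): fills=none; bids=[-] asks=[#5:7@102]
After op 7 [order #6] limit_sell(price=100, qty=3): fills=none; bids=[-] asks=[#6:3@100 #5:7@102]

Answer: bid=- ask=95
bid=- ask=-
bid=- ask=-
bid=- ask=-
bid=- ask=-
bid=- ask=102
bid=- ask=100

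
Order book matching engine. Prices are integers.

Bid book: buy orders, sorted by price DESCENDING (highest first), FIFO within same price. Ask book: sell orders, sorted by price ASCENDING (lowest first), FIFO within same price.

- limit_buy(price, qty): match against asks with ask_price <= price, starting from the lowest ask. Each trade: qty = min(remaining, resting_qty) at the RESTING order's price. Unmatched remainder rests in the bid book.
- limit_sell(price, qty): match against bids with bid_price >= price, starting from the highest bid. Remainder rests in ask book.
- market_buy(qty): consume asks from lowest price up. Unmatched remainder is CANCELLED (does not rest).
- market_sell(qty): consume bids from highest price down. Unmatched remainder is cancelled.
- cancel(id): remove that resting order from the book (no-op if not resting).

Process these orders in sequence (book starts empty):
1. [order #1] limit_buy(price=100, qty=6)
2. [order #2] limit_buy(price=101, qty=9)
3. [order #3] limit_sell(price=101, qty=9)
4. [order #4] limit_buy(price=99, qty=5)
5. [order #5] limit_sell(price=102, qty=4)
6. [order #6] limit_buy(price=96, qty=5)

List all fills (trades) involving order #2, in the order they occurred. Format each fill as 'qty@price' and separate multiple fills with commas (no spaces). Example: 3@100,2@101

After op 1 [order #1] limit_buy(price=100, qty=6): fills=none; bids=[#1:6@100] asks=[-]
After op 2 [order #2] limit_buy(price=101, qty=9): fills=none; bids=[#2:9@101 #1:6@100] asks=[-]
After op 3 [order #3] limit_sell(price=101, qty=9): fills=#2x#3:9@101; bids=[#1:6@100] asks=[-]
After op 4 [order #4] limit_buy(price=99, qty=5): fills=none; bids=[#1:6@100 #4:5@99] asks=[-]
After op 5 [order #5] limit_sell(price=102, qty=4): fills=none; bids=[#1:6@100 #4:5@99] asks=[#5:4@102]
After op 6 [order #6] limit_buy(price=96, qty=5): fills=none; bids=[#1:6@100 #4:5@99 #6:5@96] asks=[#5:4@102]

Answer: 9@101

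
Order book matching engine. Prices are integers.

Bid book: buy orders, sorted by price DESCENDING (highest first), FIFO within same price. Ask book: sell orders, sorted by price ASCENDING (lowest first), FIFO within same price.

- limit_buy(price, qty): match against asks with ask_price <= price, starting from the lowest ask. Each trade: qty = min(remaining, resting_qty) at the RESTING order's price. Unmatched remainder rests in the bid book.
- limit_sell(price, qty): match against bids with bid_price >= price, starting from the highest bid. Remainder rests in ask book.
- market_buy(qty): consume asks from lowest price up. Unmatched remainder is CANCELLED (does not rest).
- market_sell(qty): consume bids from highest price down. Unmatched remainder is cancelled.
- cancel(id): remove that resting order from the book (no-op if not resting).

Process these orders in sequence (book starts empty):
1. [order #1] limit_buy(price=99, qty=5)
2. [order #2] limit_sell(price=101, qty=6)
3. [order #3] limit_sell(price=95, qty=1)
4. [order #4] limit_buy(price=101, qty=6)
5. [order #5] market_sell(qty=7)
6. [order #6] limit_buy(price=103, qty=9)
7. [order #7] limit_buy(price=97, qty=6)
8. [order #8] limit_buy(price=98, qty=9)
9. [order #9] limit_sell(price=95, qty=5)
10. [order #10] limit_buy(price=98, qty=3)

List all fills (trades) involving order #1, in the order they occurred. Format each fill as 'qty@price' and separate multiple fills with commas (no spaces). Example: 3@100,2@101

Answer: 1@99,4@99

Derivation:
After op 1 [order #1] limit_buy(price=99, qty=5): fills=none; bids=[#1:5@99] asks=[-]
After op 2 [order #2] limit_sell(price=101, qty=6): fills=none; bids=[#1:5@99] asks=[#2:6@101]
After op 3 [order #3] limit_sell(price=95, qty=1): fills=#1x#3:1@99; bids=[#1:4@99] asks=[#2:6@101]
After op 4 [order #4] limit_buy(price=101, qty=6): fills=#4x#2:6@101; bids=[#1:4@99] asks=[-]
After op 5 [order #5] market_sell(qty=7): fills=#1x#5:4@99; bids=[-] asks=[-]
After op 6 [order #6] limit_buy(price=103, qty=9): fills=none; bids=[#6:9@103] asks=[-]
After op 7 [order #7] limit_buy(price=97, qty=6): fills=none; bids=[#6:9@103 #7:6@97] asks=[-]
After op 8 [order #8] limit_buy(price=98, qty=9): fills=none; bids=[#6:9@103 #8:9@98 #7:6@97] asks=[-]
After op 9 [order #9] limit_sell(price=95, qty=5): fills=#6x#9:5@103; bids=[#6:4@103 #8:9@98 #7:6@97] asks=[-]
After op 10 [order #10] limit_buy(price=98, qty=3): fills=none; bids=[#6:4@103 #8:9@98 #10:3@98 #7:6@97] asks=[-]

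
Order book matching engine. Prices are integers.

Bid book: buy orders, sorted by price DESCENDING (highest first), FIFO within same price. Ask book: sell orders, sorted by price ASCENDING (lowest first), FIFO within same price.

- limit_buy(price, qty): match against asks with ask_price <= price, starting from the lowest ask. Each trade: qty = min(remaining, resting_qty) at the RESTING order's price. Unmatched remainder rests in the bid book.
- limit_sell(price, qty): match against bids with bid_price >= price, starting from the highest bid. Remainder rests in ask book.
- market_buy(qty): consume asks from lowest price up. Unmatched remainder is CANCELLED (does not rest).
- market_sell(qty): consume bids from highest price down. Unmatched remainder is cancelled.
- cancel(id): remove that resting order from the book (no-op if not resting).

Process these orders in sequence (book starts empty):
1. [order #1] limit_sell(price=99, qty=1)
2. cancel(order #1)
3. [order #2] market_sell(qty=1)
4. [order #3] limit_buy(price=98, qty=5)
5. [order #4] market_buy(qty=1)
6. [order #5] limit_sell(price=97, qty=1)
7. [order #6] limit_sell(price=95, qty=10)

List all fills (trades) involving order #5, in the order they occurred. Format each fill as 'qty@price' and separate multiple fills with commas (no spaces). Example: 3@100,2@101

Answer: 1@98

Derivation:
After op 1 [order #1] limit_sell(price=99, qty=1): fills=none; bids=[-] asks=[#1:1@99]
After op 2 cancel(order #1): fills=none; bids=[-] asks=[-]
After op 3 [order #2] market_sell(qty=1): fills=none; bids=[-] asks=[-]
After op 4 [order #3] limit_buy(price=98, qty=5): fills=none; bids=[#3:5@98] asks=[-]
After op 5 [order #4] market_buy(qty=1): fills=none; bids=[#3:5@98] asks=[-]
After op 6 [order #5] limit_sell(price=97, qty=1): fills=#3x#5:1@98; bids=[#3:4@98] asks=[-]
After op 7 [order #6] limit_sell(price=95, qty=10): fills=#3x#6:4@98; bids=[-] asks=[#6:6@95]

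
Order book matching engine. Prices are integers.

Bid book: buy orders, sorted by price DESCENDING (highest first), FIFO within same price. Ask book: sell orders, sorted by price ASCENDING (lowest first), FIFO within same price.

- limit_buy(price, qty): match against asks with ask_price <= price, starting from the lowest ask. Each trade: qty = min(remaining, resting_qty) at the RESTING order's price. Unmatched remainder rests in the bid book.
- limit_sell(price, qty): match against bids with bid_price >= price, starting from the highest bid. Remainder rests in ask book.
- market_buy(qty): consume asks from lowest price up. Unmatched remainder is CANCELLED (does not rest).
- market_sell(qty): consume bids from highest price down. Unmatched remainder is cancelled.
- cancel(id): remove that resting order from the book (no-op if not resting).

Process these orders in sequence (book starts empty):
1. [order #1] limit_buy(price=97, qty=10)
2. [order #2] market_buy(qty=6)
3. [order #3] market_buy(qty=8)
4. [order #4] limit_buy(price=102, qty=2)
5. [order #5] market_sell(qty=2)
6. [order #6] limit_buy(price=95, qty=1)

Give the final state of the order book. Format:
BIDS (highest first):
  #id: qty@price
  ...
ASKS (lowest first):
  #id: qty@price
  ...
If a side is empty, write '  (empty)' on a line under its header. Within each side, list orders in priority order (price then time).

After op 1 [order #1] limit_buy(price=97, qty=10): fills=none; bids=[#1:10@97] asks=[-]
After op 2 [order #2] market_buy(qty=6): fills=none; bids=[#1:10@97] asks=[-]
After op 3 [order #3] market_buy(qty=8): fills=none; bids=[#1:10@97] asks=[-]
After op 4 [order #4] limit_buy(price=102, qty=2): fills=none; bids=[#4:2@102 #1:10@97] asks=[-]
After op 5 [order #5] market_sell(qty=2): fills=#4x#5:2@102; bids=[#1:10@97] asks=[-]
After op 6 [order #6] limit_buy(price=95, qty=1): fills=none; bids=[#1:10@97 #6:1@95] asks=[-]

Answer: BIDS (highest first):
  #1: 10@97
  #6: 1@95
ASKS (lowest first):
  (empty)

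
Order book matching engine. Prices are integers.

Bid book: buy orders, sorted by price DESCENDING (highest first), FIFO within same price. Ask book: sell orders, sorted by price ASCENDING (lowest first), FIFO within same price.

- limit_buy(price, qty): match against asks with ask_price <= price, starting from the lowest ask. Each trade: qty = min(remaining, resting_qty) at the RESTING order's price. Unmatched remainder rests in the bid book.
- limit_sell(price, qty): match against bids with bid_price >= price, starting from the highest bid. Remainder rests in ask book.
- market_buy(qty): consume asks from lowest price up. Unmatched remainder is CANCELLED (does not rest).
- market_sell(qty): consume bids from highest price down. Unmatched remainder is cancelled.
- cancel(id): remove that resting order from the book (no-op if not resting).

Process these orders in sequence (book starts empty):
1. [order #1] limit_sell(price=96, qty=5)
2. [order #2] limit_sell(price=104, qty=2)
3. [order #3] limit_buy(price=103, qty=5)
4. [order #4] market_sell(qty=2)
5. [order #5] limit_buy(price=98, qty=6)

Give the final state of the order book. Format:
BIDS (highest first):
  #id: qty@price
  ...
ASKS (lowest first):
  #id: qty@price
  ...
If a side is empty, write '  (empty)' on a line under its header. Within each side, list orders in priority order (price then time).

After op 1 [order #1] limit_sell(price=96, qty=5): fills=none; bids=[-] asks=[#1:5@96]
After op 2 [order #2] limit_sell(price=104, qty=2): fills=none; bids=[-] asks=[#1:5@96 #2:2@104]
After op 3 [order #3] limit_buy(price=103, qty=5): fills=#3x#1:5@96; bids=[-] asks=[#2:2@104]
After op 4 [order #4] market_sell(qty=2): fills=none; bids=[-] asks=[#2:2@104]
After op 5 [order #5] limit_buy(price=98, qty=6): fills=none; bids=[#5:6@98] asks=[#2:2@104]

Answer: BIDS (highest first):
  #5: 6@98
ASKS (lowest first):
  #2: 2@104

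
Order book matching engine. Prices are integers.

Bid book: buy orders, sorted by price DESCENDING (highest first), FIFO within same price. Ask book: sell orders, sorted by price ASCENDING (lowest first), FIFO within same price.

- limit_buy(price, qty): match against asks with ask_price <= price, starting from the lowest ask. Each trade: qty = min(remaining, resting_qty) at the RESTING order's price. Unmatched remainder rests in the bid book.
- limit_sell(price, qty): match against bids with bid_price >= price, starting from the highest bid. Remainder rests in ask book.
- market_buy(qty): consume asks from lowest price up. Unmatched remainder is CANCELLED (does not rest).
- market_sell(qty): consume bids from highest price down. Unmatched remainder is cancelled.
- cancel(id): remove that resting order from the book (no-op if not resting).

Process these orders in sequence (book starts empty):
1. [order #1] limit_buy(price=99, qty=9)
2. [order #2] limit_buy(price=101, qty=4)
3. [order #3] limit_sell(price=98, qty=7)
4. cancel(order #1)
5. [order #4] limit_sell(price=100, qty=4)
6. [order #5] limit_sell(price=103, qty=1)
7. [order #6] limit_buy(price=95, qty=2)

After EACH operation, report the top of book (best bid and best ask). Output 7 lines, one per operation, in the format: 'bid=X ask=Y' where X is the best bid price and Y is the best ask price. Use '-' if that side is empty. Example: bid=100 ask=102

Answer: bid=99 ask=-
bid=101 ask=-
bid=99 ask=-
bid=- ask=-
bid=- ask=100
bid=- ask=100
bid=95 ask=100

Derivation:
After op 1 [order #1] limit_buy(price=99, qty=9): fills=none; bids=[#1:9@99] asks=[-]
After op 2 [order #2] limit_buy(price=101, qty=4): fills=none; bids=[#2:4@101 #1:9@99] asks=[-]
After op 3 [order #3] limit_sell(price=98, qty=7): fills=#2x#3:4@101 #1x#3:3@99; bids=[#1:6@99] asks=[-]
After op 4 cancel(order #1): fills=none; bids=[-] asks=[-]
After op 5 [order #4] limit_sell(price=100, qty=4): fills=none; bids=[-] asks=[#4:4@100]
After op 6 [order #5] limit_sell(price=103, qty=1): fills=none; bids=[-] asks=[#4:4@100 #5:1@103]
After op 7 [order #6] limit_buy(price=95, qty=2): fills=none; bids=[#6:2@95] asks=[#4:4@100 #5:1@103]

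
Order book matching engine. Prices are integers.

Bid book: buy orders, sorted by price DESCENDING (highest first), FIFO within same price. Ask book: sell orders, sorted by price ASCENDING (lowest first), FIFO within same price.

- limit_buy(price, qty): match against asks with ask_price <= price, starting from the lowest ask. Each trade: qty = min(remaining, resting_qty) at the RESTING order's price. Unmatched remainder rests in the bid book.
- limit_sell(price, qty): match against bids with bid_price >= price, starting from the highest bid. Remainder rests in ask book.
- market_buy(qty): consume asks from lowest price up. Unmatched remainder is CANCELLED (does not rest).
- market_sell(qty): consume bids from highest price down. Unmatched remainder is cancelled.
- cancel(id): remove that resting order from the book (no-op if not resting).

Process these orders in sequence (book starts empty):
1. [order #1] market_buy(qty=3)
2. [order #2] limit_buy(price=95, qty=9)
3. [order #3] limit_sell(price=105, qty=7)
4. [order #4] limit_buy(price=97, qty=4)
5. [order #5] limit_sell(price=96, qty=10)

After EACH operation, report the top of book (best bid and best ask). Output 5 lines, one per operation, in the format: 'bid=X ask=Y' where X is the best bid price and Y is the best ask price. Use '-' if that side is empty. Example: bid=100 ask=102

After op 1 [order #1] market_buy(qty=3): fills=none; bids=[-] asks=[-]
After op 2 [order #2] limit_buy(price=95, qty=9): fills=none; bids=[#2:9@95] asks=[-]
After op 3 [order #3] limit_sell(price=105, qty=7): fills=none; bids=[#2:9@95] asks=[#3:7@105]
After op 4 [order #4] limit_buy(price=97, qty=4): fills=none; bids=[#4:4@97 #2:9@95] asks=[#3:7@105]
After op 5 [order #5] limit_sell(price=96, qty=10): fills=#4x#5:4@97; bids=[#2:9@95] asks=[#5:6@96 #3:7@105]

Answer: bid=- ask=-
bid=95 ask=-
bid=95 ask=105
bid=97 ask=105
bid=95 ask=96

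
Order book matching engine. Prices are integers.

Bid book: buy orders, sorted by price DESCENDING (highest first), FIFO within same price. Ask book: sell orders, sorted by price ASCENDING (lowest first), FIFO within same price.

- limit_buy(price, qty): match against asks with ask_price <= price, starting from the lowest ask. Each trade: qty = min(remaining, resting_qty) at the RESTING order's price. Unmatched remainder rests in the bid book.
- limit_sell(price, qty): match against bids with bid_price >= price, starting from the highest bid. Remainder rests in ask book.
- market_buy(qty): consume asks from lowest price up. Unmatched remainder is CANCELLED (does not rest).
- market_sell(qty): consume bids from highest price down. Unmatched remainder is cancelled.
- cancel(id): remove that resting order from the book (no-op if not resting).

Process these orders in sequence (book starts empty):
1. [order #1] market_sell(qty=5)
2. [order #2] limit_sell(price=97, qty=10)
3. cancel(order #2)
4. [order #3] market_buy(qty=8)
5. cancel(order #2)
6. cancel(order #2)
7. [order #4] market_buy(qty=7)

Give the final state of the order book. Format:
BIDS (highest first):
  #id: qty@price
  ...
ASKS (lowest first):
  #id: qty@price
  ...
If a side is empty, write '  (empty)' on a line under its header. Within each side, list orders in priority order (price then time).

After op 1 [order #1] market_sell(qty=5): fills=none; bids=[-] asks=[-]
After op 2 [order #2] limit_sell(price=97, qty=10): fills=none; bids=[-] asks=[#2:10@97]
After op 3 cancel(order #2): fills=none; bids=[-] asks=[-]
After op 4 [order #3] market_buy(qty=8): fills=none; bids=[-] asks=[-]
After op 5 cancel(order #2): fills=none; bids=[-] asks=[-]
After op 6 cancel(order #2): fills=none; bids=[-] asks=[-]
After op 7 [order #4] market_buy(qty=7): fills=none; bids=[-] asks=[-]

Answer: BIDS (highest first):
  (empty)
ASKS (lowest first):
  (empty)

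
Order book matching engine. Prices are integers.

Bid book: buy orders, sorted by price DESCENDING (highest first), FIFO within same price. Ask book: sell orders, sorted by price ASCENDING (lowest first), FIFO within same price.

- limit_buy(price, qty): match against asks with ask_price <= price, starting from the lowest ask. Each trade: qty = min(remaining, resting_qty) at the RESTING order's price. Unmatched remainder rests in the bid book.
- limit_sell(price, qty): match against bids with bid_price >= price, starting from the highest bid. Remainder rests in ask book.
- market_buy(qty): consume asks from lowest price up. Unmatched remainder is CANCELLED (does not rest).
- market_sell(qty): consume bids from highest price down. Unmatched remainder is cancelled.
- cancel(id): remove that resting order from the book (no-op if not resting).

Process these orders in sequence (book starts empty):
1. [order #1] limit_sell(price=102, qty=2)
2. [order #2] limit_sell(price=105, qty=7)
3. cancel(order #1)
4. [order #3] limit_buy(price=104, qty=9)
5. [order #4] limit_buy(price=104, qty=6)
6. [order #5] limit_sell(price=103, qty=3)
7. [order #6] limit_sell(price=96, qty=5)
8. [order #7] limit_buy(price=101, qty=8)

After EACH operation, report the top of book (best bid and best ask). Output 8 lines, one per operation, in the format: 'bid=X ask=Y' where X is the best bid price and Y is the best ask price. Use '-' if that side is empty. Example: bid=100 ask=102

Answer: bid=- ask=102
bid=- ask=102
bid=- ask=105
bid=104 ask=105
bid=104 ask=105
bid=104 ask=105
bid=104 ask=105
bid=104 ask=105

Derivation:
After op 1 [order #1] limit_sell(price=102, qty=2): fills=none; bids=[-] asks=[#1:2@102]
After op 2 [order #2] limit_sell(price=105, qty=7): fills=none; bids=[-] asks=[#1:2@102 #2:7@105]
After op 3 cancel(order #1): fills=none; bids=[-] asks=[#2:7@105]
After op 4 [order #3] limit_buy(price=104, qty=9): fills=none; bids=[#3:9@104] asks=[#2:7@105]
After op 5 [order #4] limit_buy(price=104, qty=6): fills=none; bids=[#3:9@104 #4:6@104] asks=[#2:7@105]
After op 6 [order #5] limit_sell(price=103, qty=3): fills=#3x#5:3@104; bids=[#3:6@104 #4:6@104] asks=[#2:7@105]
After op 7 [order #6] limit_sell(price=96, qty=5): fills=#3x#6:5@104; bids=[#3:1@104 #4:6@104] asks=[#2:7@105]
After op 8 [order #7] limit_buy(price=101, qty=8): fills=none; bids=[#3:1@104 #4:6@104 #7:8@101] asks=[#2:7@105]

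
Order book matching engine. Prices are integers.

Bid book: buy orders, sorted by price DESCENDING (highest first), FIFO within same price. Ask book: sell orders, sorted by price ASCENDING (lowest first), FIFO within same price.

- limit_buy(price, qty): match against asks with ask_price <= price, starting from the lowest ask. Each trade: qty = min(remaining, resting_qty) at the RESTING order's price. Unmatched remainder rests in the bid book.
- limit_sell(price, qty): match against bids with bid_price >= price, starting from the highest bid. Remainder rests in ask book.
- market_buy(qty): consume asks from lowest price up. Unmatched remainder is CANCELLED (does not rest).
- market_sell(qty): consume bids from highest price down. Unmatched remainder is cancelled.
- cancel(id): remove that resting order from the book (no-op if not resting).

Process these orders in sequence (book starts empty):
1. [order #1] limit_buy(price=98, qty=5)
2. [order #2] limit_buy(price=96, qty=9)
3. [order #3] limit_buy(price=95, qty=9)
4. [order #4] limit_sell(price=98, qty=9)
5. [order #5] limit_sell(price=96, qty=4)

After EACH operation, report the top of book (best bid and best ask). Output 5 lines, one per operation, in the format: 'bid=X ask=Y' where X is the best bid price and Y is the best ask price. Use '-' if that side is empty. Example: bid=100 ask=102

Answer: bid=98 ask=-
bid=98 ask=-
bid=98 ask=-
bid=96 ask=98
bid=96 ask=98

Derivation:
After op 1 [order #1] limit_buy(price=98, qty=5): fills=none; bids=[#1:5@98] asks=[-]
After op 2 [order #2] limit_buy(price=96, qty=9): fills=none; bids=[#1:5@98 #2:9@96] asks=[-]
After op 3 [order #3] limit_buy(price=95, qty=9): fills=none; bids=[#1:5@98 #2:9@96 #3:9@95] asks=[-]
After op 4 [order #4] limit_sell(price=98, qty=9): fills=#1x#4:5@98; bids=[#2:9@96 #3:9@95] asks=[#4:4@98]
After op 5 [order #5] limit_sell(price=96, qty=4): fills=#2x#5:4@96; bids=[#2:5@96 #3:9@95] asks=[#4:4@98]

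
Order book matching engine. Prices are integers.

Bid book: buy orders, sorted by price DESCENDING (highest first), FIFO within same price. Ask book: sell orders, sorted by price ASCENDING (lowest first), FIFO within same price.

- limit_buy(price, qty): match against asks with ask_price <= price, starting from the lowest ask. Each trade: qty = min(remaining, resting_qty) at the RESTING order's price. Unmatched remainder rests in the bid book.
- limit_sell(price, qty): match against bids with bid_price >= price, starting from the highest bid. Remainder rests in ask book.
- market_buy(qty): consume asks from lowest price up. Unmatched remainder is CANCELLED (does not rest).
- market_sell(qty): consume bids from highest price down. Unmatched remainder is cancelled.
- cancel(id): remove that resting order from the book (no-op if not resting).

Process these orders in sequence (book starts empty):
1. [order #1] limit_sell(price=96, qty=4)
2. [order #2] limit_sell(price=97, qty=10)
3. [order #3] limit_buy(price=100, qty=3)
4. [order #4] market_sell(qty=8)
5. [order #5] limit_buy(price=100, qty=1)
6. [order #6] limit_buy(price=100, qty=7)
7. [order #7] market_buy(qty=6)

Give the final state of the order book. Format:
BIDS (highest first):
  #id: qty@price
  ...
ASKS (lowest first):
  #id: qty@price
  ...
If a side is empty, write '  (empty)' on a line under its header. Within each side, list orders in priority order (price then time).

Answer: BIDS (highest first):
  (empty)
ASKS (lowest first):
  (empty)

Derivation:
After op 1 [order #1] limit_sell(price=96, qty=4): fills=none; bids=[-] asks=[#1:4@96]
After op 2 [order #2] limit_sell(price=97, qty=10): fills=none; bids=[-] asks=[#1:4@96 #2:10@97]
After op 3 [order #3] limit_buy(price=100, qty=3): fills=#3x#1:3@96; bids=[-] asks=[#1:1@96 #2:10@97]
After op 4 [order #4] market_sell(qty=8): fills=none; bids=[-] asks=[#1:1@96 #2:10@97]
After op 5 [order #5] limit_buy(price=100, qty=1): fills=#5x#1:1@96; bids=[-] asks=[#2:10@97]
After op 6 [order #6] limit_buy(price=100, qty=7): fills=#6x#2:7@97; bids=[-] asks=[#2:3@97]
After op 7 [order #7] market_buy(qty=6): fills=#7x#2:3@97; bids=[-] asks=[-]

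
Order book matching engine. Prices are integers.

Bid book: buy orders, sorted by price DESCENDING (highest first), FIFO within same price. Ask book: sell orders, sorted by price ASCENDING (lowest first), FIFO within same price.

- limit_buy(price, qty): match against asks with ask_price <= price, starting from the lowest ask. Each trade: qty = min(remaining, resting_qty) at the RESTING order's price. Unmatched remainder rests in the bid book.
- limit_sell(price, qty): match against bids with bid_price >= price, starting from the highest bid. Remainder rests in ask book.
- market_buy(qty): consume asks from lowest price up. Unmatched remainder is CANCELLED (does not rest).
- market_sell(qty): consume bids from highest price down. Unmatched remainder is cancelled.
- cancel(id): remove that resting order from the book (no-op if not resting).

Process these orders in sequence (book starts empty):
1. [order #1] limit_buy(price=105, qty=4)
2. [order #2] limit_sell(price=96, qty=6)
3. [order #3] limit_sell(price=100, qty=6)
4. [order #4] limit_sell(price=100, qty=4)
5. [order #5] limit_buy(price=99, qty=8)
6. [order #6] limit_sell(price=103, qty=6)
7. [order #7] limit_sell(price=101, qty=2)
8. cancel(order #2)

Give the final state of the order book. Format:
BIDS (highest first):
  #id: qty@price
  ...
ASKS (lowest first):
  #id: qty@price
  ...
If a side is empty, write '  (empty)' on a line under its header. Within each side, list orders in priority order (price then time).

After op 1 [order #1] limit_buy(price=105, qty=4): fills=none; bids=[#1:4@105] asks=[-]
After op 2 [order #2] limit_sell(price=96, qty=6): fills=#1x#2:4@105; bids=[-] asks=[#2:2@96]
After op 3 [order #3] limit_sell(price=100, qty=6): fills=none; bids=[-] asks=[#2:2@96 #3:6@100]
After op 4 [order #4] limit_sell(price=100, qty=4): fills=none; bids=[-] asks=[#2:2@96 #3:6@100 #4:4@100]
After op 5 [order #5] limit_buy(price=99, qty=8): fills=#5x#2:2@96; bids=[#5:6@99] asks=[#3:6@100 #4:4@100]
After op 6 [order #6] limit_sell(price=103, qty=6): fills=none; bids=[#5:6@99] asks=[#3:6@100 #4:4@100 #6:6@103]
After op 7 [order #7] limit_sell(price=101, qty=2): fills=none; bids=[#5:6@99] asks=[#3:6@100 #4:4@100 #7:2@101 #6:6@103]
After op 8 cancel(order #2): fills=none; bids=[#5:6@99] asks=[#3:6@100 #4:4@100 #7:2@101 #6:6@103]

Answer: BIDS (highest first):
  #5: 6@99
ASKS (lowest first):
  #3: 6@100
  #4: 4@100
  #7: 2@101
  #6: 6@103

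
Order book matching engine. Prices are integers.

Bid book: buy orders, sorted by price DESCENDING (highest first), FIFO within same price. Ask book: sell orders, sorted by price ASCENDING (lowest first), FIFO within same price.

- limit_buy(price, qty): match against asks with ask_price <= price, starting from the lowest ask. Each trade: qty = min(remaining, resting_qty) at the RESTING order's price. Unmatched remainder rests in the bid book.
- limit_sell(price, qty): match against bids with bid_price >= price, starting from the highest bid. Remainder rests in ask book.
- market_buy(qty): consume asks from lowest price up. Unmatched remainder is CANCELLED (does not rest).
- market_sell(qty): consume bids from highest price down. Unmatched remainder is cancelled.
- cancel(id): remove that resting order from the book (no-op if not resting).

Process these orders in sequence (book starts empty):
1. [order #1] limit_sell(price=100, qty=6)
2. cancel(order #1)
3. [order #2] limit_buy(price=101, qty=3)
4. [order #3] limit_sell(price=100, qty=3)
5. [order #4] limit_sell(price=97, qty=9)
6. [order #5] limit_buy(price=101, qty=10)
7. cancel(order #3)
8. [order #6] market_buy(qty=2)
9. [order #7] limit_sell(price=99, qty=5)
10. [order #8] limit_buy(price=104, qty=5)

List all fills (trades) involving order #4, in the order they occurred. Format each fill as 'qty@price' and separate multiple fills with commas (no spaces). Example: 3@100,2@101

After op 1 [order #1] limit_sell(price=100, qty=6): fills=none; bids=[-] asks=[#1:6@100]
After op 2 cancel(order #1): fills=none; bids=[-] asks=[-]
After op 3 [order #2] limit_buy(price=101, qty=3): fills=none; bids=[#2:3@101] asks=[-]
After op 4 [order #3] limit_sell(price=100, qty=3): fills=#2x#3:3@101; bids=[-] asks=[-]
After op 5 [order #4] limit_sell(price=97, qty=9): fills=none; bids=[-] asks=[#4:9@97]
After op 6 [order #5] limit_buy(price=101, qty=10): fills=#5x#4:9@97; bids=[#5:1@101] asks=[-]
After op 7 cancel(order #3): fills=none; bids=[#5:1@101] asks=[-]
After op 8 [order #6] market_buy(qty=2): fills=none; bids=[#5:1@101] asks=[-]
After op 9 [order #7] limit_sell(price=99, qty=5): fills=#5x#7:1@101; bids=[-] asks=[#7:4@99]
After op 10 [order #8] limit_buy(price=104, qty=5): fills=#8x#7:4@99; bids=[#8:1@104] asks=[-]

Answer: 9@97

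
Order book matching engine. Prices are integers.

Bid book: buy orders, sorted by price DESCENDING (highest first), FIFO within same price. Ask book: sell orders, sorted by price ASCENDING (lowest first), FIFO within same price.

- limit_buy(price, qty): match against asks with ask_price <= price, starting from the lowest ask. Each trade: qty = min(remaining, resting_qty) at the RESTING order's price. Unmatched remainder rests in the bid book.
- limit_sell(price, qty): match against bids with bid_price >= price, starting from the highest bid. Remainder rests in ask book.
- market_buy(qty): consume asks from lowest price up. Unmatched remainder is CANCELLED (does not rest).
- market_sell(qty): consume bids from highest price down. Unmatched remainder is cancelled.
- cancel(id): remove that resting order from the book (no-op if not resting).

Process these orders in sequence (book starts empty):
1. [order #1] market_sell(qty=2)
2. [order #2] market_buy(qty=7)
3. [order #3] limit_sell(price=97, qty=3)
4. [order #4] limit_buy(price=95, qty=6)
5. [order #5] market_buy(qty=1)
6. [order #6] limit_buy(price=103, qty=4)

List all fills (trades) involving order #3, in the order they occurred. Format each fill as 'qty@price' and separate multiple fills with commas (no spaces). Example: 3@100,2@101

Answer: 1@97,2@97

Derivation:
After op 1 [order #1] market_sell(qty=2): fills=none; bids=[-] asks=[-]
After op 2 [order #2] market_buy(qty=7): fills=none; bids=[-] asks=[-]
After op 3 [order #3] limit_sell(price=97, qty=3): fills=none; bids=[-] asks=[#3:3@97]
After op 4 [order #4] limit_buy(price=95, qty=6): fills=none; bids=[#4:6@95] asks=[#3:3@97]
After op 5 [order #5] market_buy(qty=1): fills=#5x#3:1@97; bids=[#4:6@95] asks=[#3:2@97]
After op 6 [order #6] limit_buy(price=103, qty=4): fills=#6x#3:2@97; bids=[#6:2@103 #4:6@95] asks=[-]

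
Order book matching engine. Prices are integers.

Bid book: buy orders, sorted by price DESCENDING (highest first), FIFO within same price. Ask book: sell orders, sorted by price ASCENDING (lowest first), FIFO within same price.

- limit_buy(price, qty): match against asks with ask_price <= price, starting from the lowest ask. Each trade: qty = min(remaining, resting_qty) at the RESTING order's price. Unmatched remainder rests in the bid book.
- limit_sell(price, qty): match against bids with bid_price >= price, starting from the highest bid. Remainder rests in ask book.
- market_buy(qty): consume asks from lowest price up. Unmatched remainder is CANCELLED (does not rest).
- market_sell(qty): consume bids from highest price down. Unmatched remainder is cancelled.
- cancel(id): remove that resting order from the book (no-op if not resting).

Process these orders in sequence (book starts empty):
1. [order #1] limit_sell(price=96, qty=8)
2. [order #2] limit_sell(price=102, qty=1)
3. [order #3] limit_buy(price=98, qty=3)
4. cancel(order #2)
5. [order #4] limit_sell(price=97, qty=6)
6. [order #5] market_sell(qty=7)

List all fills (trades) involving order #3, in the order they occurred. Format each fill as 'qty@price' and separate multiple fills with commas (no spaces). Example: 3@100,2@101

Answer: 3@96

Derivation:
After op 1 [order #1] limit_sell(price=96, qty=8): fills=none; bids=[-] asks=[#1:8@96]
After op 2 [order #2] limit_sell(price=102, qty=1): fills=none; bids=[-] asks=[#1:8@96 #2:1@102]
After op 3 [order #3] limit_buy(price=98, qty=3): fills=#3x#1:3@96; bids=[-] asks=[#1:5@96 #2:1@102]
After op 4 cancel(order #2): fills=none; bids=[-] asks=[#1:5@96]
After op 5 [order #4] limit_sell(price=97, qty=6): fills=none; bids=[-] asks=[#1:5@96 #4:6@97]
After op 6 [order #5] market_sell(qty=7): fills=none; bids=[-] asks=[#1:5@96 #4:6@97]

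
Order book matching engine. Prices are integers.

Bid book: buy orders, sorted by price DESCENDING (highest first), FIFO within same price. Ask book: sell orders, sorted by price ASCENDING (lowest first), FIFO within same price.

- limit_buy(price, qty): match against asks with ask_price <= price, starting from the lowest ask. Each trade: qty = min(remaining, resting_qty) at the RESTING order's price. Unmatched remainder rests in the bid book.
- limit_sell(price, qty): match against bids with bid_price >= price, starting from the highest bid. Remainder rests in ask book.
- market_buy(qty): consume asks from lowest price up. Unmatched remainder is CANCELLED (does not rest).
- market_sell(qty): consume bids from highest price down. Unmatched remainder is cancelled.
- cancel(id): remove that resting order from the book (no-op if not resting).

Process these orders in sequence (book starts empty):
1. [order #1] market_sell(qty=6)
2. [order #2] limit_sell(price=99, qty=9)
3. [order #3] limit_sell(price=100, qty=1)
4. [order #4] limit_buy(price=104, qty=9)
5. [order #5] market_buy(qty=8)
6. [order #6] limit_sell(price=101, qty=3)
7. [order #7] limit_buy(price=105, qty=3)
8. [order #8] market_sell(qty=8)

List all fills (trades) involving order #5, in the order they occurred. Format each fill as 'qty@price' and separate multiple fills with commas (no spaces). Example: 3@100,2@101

Answer: 1@100

Derivation:
After op 1 [order #1] market_sell(qty=6): fills=none; bids=[-] asks=[-]
After op 2 [order #2] limit_sell(price=99, qty=9): fills=none; bids=[-] asks=[#2:9@99]
After op 3 [order #3] limit_sell(price=100, qty=1): fills=none; bids=[-] asks=[#2:9@99 #3:1@100]
After op 4 [order #4] limit_buy(price=104, qty=9): fills=#4x#2:9@99; bids=[-] asks=[#3:1@100]
After op 5 [order #5] market_buy(qty=8): fills=#5x#3:1@100; bids=[-] asks=[-]
After op 6 [order #6] limit_sell(price=101, qty=3): fills=none; bids=[-] asks=[#6:3@101]
After op 7 [order #7] limit_buy(price=105, qty=3): fills=#7x#6:3@101; bids=[-] asks=[-]
After op 8 [order #8] market_sell(qty=8): fills=none; bids=[-] asks=[-]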